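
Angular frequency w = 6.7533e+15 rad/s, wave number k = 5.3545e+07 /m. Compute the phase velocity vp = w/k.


vp = w / k
= 6.7533e+15 / 5.3545e+07
= 1.2612e+08 m/s

1.2612e+08


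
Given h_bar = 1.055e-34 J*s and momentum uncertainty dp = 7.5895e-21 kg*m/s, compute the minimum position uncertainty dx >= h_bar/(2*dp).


dx = h_bar / (2 * dp)
= 1.055e-34 / (2 * 7.5895e-21)
= 1.055e-34 / 1.5179e-20
= 6.9504e-15 m

6.9504e-15


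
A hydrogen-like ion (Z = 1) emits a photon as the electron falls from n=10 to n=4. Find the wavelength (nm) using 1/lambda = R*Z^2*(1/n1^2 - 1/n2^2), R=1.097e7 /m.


1/lambda = R * Z^2 * (1/n1^2 - 1/n2^2)
= 1.097e7 * 1^2 * (1/4^2 - 1/10^2)
= 1.097e7 * 1 * (0.0625 - 0.01)
= 5.7592e+05 /m
lambda = 1 / 5.7592e+05
= 1736.3372 nm

1736.3372


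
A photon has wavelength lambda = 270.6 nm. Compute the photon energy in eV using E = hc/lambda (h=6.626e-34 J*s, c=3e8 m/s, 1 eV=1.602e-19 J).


E = hc / lambda
= (6.626e-34)(3e8) / (270.6e-9)
= 1.9878e-25 / 2.7060e-07
= 7.3459e-19 J
Converting to eV: 7.3459e-19 / 1.602e-19
= 4.5855 eV

4.5855


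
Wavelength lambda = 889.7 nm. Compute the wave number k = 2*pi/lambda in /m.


k = 2 * pi / lambda
= 6.2832 / (889.7e-9)
= 6.2832 / 8.8970e-07
= 7.0621e+06 /m

7.0621e+06


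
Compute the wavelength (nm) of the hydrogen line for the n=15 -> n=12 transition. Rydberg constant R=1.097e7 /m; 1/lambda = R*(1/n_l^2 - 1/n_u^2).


1/lambda = R * (1/n_l^2 - 1/n_u^2)
= 1.097e7 * (1/12^2 - 1/15^2)
= 1.097e7 * (0.006944 - 0.004444)
= 1.097e7 * 0.0025
= 2.7425e+04 /m
lambda = 1 / 2.7425e+04 = 36463.0811 nm

36463.0811


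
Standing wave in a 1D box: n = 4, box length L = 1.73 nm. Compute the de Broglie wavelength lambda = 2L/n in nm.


lambda = 2L / n
= 2 * 1.73 / 4
= 3.46 / 4
= 0.865 nm

0.865


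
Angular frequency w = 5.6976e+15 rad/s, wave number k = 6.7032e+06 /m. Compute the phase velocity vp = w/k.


vp = w / k
= 5.6976e+15 / 6.7032e+06
= 8.4998e+08 m/s

8.4998e+08


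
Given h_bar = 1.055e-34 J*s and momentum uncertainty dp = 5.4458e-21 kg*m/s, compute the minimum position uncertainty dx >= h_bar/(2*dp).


dx = h_bar / (2 * dp)
= 1.055e-34 / (2 * 5.4458e-21)
= 1.055e-34 / 1.0892e-20
= 9.6864e-15 m

9.6864e-15


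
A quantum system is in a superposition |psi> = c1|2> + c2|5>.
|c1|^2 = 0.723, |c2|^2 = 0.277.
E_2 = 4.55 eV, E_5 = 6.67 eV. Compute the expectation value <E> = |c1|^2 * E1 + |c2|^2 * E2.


<E> = |c1|^2 * E1 + |c2|^2 * E2
= 0.723 * 4.55 + 0.277 * 6.67
= 3.2896 + 1.8476
= 5.1372 eV

5.1372


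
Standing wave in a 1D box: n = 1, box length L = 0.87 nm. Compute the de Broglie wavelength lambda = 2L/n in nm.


lambda = 2L / n
= 2 * 0.87 / 1
= 1.74 / 1
= 1.74 nm

1.74


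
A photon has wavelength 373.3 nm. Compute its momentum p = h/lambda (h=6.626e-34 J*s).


p = h / lambda
= 6.626e-34 / (373.3e-9)
= 6.626e-34 / 3.7330e-07
= 1.7750e-27 kg*m/s

1.7750e-27


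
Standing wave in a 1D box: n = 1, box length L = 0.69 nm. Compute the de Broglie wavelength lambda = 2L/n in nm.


lambda = 2L / n
= 2 * 0.69 / 1
= 1.38 / 1
= 1.38 nm

1.38


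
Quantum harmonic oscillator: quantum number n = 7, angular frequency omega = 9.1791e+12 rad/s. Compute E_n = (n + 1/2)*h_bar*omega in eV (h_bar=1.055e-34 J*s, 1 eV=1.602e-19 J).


E = (n + 1/2) * h_bar * omega
= (7 + 0.5) * 1.055e-34 * 9.1791e+12
= 7.5 * 9.6840e-22
= 7.2630e-21 J
= 0.0453 eV

0.0453


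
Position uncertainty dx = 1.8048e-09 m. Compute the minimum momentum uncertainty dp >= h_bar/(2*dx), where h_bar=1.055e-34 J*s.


dp = h_bar / (2 * dx)
= 1.055e-34 / (2 * 1.8048e-09)
= 1.055e-34 / 3.6096e-09
= 2.9228e-26 kg*m/s

2.9228e-26


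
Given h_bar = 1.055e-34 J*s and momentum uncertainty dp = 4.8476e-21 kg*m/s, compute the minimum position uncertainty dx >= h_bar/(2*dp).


dx = h_bar / (2 * dp)
= 1.055e-34 / (2 * 4.8476e-21)
= 1.055e-34 / 9.6952e-21
= 1.0882e-14 m

1.0882e-14


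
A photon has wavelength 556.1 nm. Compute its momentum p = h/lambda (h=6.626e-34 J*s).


p = h / lambda
= 6.626e-34 / (556.1e-9)
= 6.626e-34 / 5.5610e-07
= 1.1915e-27 kg*m/s

1.1915e-27


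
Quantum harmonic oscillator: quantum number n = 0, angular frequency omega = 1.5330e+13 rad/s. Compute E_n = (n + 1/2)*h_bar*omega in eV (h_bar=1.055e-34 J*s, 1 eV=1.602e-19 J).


E = (n + 1/2) * h_bar * omega
= (0 + 0.5) * 1.055e-34 * 1.5330e+13
= 0.5 * 1.6173e-21
= 8.0866e-22 J
= 0.005 eV

0.005


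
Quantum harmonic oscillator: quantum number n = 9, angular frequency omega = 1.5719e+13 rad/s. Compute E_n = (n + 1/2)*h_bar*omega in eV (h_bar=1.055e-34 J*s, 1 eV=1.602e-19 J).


E = (n + 1/2) * h_bar * omega
= (9 + 0.5) * 1.055e-34 * 1.5719e+13
= 9.5 * 1.6584e-21
= 1.5754e-20 J
= 0.0983 eV

0.0983


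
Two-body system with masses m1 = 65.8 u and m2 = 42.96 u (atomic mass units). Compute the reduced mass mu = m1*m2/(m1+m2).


mu = m1 * m2 / (m1 + m2)
= 65.8 * 42.96 / (65.8 + 42.96)
= 2826.768 / 108.76
= 25.9909 u

25.9909


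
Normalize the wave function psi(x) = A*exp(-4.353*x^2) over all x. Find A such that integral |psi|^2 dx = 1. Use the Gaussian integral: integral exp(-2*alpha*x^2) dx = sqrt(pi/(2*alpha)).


integral |psi|^2 dx = A^2 * sqrt(pi/(2*alpha)) = 1
A^2 = sqrt(2*alpha/pi)
= sqrt(2 * 4.353 / pi)
= 1.664694
A = sqrt(1.664694)
= 1.2902

1.2902


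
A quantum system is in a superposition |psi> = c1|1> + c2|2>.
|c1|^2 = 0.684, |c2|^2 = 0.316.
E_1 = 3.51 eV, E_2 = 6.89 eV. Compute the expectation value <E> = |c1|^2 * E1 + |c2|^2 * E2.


<E> = |c1|^2 * E1 + |c2|^2 * E2
= 0.684 * 3.51 + 0.316 * 6.89
= 2.4008 + 2.1772
= 4.5781 eV

4.5781


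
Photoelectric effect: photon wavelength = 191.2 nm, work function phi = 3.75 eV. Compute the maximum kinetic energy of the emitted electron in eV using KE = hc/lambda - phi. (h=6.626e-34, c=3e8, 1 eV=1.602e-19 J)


E_photon = hc / lambda
= (6.626e-34)(3e8) / (191.2e-9)
= 1.0396e-18 J
= 6.4897 eV
KE = E_photon - phi
= 6.4897 - 3.75
= 2.7397 eV

2.7397


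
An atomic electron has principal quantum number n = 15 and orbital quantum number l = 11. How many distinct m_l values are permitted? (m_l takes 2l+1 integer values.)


m_l ranges from -l to +l in integer steps
So m_l goes from -11 to +11
Count = 2l + 1 = 2*11 + 1
= 23

23


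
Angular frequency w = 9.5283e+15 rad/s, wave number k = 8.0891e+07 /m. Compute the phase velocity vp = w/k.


vp = w / k
= 9.5283e+15 / 8.0891e+07
= 1.1779e+08 m/s

1.1779e+08


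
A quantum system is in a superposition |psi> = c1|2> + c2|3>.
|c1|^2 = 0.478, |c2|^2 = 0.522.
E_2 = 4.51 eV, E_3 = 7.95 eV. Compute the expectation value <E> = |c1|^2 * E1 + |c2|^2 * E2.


<E> = |c1|^2 * E1 + |c2|^2 * E2
= 0.478 * 4.51 + 0.522 * 7.95
= 2.1558 + 4.1499
= 6.3057 eV

6.3057


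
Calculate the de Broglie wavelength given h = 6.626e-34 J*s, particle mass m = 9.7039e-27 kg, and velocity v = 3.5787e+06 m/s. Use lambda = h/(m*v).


lambda = h / (m * v)
= 6.626e-34 / (9.7039e-27 * 3.5787e+06)
= 6.626e-34 / 3.4727e-20
= 1.9080e-14 m

1.9080e-14


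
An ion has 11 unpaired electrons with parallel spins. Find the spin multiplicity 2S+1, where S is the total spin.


Total spin S = N * (1/2) = 11 * 0.5 = 5.5
Spin multiplicity = 2S + 1
= 2 * 5.5 + 1
= 12

12


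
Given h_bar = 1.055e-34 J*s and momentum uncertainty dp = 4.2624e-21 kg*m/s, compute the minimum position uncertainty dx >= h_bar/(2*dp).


dx = h_bar / (2 * dp)
= 1.055e-34 / (2 * 4.2624e-21)
= 1.055e-34 / 8.5248e-21
= 1.2376e-14 m

1.2376e-14


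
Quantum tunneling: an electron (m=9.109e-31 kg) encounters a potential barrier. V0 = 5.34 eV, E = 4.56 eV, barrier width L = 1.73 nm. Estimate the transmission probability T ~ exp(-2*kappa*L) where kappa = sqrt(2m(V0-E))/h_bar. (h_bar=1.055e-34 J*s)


V0 - E = 0.78 eV = 1.2496e-19 J
kappa = sqrt(2 * m * (V0-E)) / h_bar
= sqrt(2 * 9.109e-31 * 1.2496e-19) / 1.055e-34
= 4.5225e+09 /m
2*kappa*L = 2 * 4.5225e+09 * 1.73e-9
= 15.6478
T = exp(-15.6478) = 1.600510e-07

1.600510e-07


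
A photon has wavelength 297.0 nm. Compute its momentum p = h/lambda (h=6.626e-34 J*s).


p = h / lambda
= 6.626e-34 / (297.0e-9)
= 6.626e-34 / 2.9700e-07
= 2.2310e-27 kg*m/s

2.2310e-27


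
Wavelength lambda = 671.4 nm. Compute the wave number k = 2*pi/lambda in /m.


k = 2 * pi / lambda
= 6.2832 / (671.4e-9)
= 6.2832 / 6.7140e-07
= 9.3583e+06 /m

9.3583e+06


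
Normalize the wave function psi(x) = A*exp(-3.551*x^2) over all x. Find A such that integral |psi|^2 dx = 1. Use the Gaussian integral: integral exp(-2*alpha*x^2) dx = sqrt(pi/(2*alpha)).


integral |psi|^2 dx = A^2 * sqrt(pi/(2*alpha)) = 1
A^2 = sqrt(2*alpha/pi)
= sqrt(2 * 3.551 / pi)
= 1.503541
A = sqrt(1.503541)
= 1.2262

1.2262


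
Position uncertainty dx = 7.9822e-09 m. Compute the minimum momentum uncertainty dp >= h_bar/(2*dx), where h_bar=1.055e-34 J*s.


dp = h_bar / (2 * dx)
= 1.055e-34 / (2 * 7.9822e-09)
= 1.055e-34 / 1.5964e-08
= 6.6085e-27 kg*m/s

6.6085e-27


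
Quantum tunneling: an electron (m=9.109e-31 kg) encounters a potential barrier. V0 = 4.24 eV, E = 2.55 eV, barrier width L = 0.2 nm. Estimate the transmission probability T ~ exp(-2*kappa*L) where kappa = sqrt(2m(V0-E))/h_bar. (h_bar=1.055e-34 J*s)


V0 - E = 1.69 eV = 2.7074e-19 J
kappa = sqrt(2 * m * (V0-E)) / h_bar
= sqrt(2 * 9.109e-31 * 2.7074e-19) / 1.055e-34
= 6.6569e+09 /m
2*kappa*L = 2 * 6.6569e+09 * 0.2e-9
= 2.6628
T = exp(-2.6628) = 6.975523e-02

6.975523e-02


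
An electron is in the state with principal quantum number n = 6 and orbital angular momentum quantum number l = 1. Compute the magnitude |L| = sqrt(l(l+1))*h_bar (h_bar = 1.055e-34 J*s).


L = sqrt(l*(l+1)) * h_bar
= sqrt(1 * 2) * 1.055e-34
= sqrt(2) * 1.055e-34
= 1.4142 * 1.055e-34
= 1.4920e-34 J*s

1.4920e-34


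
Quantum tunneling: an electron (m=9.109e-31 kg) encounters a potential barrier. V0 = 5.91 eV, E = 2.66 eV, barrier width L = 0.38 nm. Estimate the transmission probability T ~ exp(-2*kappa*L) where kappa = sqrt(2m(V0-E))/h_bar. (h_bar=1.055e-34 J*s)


V0 - E = 3.25 eV = 5.2065e-19 J
kappa = sqrt(2 * m * (V0-E)) / h_bar
= sqrt(2 * 9.109e-31 * 5.2065e-19) / 1.055e-34
= 9.2315e+09 /m
2*kappa*L = 2 * 9.2315e+09 * 0.38e-9
= 7.0159
T = exp(-7.0159) = 8.974828e-04

8.974828e-04


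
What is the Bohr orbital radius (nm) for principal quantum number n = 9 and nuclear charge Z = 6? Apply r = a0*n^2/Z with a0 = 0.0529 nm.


r = a0 * n^2 / Z
= 0.0529 * 9^2 / 6
= 0.0529 * 81 / 6
= 0.7142 nm

0.7142


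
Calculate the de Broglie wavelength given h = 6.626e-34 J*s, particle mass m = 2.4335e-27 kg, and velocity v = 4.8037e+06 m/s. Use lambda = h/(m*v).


lambda = h / (m * v)
= 6.626e-34 / (2.4335e-27 * 4.8037e+06)
= 6.626e-34 / 1.1690e-20
= 5.6682e-14 m

5.6682e-14


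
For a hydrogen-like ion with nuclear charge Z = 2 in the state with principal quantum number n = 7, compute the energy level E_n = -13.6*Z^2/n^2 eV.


E_n = -13.6 * Z^2 / n^2
= -13.6 * 2^2 / 7^2
= -13.6 * 4 / 49
= -1.1102 eV

-1.1102


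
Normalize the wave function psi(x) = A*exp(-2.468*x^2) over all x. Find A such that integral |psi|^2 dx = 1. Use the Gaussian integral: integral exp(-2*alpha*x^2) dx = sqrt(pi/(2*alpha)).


integral |psi|^2 dx = A^2 * sqrt(pi/(2*alpha)) = 1
A^2 = sqrt(2*alpha/pi)
= sqrt(2 * 2.468 / pi)
= 1.253466
A = sqrt(1.253466)
= 1.1196

1.1196


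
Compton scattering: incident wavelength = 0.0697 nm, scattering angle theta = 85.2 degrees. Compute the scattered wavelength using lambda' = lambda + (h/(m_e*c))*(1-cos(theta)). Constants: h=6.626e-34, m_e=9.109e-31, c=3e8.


Compton wavelength: h/(m_e*c) = 2.4247e-12 m
d_lambda = 2.4247e-12 * (1 - cos(85.2 deg))
= 2.4247e-12 * 0.916322
= 2.2218e-12 m = 0.002222 nm
lambda' = 0.0697 + 0.002222
= 0.071922 nm

0.071922


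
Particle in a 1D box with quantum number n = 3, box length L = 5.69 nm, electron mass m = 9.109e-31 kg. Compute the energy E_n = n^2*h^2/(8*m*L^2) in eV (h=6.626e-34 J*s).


E = n^2 * h^2 / (8 * m * L^2)
= 3^2 * (6.626e-34)^2 / (8 * 9.109e-31 * (5.69e-9)^2)
= 9 * 4.3904e-67 / (8 * 9.109e-31 * 3.2376e-17)
= 1.6748e-20 J
= 0.1045 eV

0.1045


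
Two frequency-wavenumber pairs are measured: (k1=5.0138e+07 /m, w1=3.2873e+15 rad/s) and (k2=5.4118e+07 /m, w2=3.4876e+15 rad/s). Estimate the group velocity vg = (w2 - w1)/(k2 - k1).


vg = (w2 - w1) / (k2 - k1)
= (3.4876e+15 - 3.2873e+15) / (5.4118e+07 - 5.0138e+07)
= 2.0030e+14 / 3.9800e+06
= 5.0327e+07 m/s

5.0327e+07


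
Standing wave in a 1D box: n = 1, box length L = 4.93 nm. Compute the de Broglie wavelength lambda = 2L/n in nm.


lambda = 2L / n
= 2 * 4.93 / 1
= 9.86 / 1
= 9.86 nm

9.86


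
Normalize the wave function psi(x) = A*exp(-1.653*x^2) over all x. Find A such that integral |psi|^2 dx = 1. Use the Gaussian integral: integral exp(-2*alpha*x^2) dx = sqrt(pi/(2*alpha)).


integral |psi|^2 dx = A^2 * sqrt(pi/(2*alpha)) = 1
A^2 = sqrt(2*alpha/pi)
= sqrt(2 * 1.653 / pi)
= 1.025833
A = sqrt(1.025833)
= 1.0128

1.0128


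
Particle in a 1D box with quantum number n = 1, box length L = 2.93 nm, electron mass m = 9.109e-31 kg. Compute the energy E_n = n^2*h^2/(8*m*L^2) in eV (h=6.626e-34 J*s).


E = n^2 * h^2 / (8 * m * L^2)
= 1^2 * (6.626e-34)^2 / (8 * 9.109e-31 * (2.93e-9)^2)
= 1 * 4.3904e-67 / (8 * 9.109e-31 * 8.5849e-18)
= 7.0179e-21 J
= 0.0438 eV

0.0438


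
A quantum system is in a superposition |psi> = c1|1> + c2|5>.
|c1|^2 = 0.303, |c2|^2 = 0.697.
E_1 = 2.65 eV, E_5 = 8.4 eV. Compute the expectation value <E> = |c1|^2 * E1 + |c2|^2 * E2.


<E> = |c1|^2 * E1 + |c2|^2 * E2
= 0.303 * 2.65 + 0.697 * 8.4
= 0.8029 + 5.8548
= 6.6578 eV

6.6578


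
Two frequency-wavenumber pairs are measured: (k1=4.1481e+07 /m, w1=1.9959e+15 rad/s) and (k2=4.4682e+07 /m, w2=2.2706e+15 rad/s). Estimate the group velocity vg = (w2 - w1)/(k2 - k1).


vg = (w2 - w1) / (k2 - k1)
= (2.2706e+15 - 1.9959e+15) / (4.4682e+07 - 4.1481e+07)
= 2.7470e+14 / 3.2010e+06
= 8.5817e+07 m/s

8.5817e+07


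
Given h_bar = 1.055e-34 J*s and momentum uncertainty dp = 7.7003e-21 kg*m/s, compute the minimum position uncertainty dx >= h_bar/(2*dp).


dx = h_bar / (2 * dp)
= 1.055e-34 / (2 * 7.7003e-21)
= 1.055e-34 / 1.5401e-20
= 6.8504e-15 m

6.8504e-15


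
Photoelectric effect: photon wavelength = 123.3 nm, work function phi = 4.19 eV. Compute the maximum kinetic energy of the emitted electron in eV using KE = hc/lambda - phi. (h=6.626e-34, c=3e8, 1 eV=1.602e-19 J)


E_photon = hc / lambda
= (6.626e-34)(3e8) / (123.3e-9)
= 1.6122e-18 J
= 10.0635 eV
KE = E_photon - phi
= 10.0635 - 4.19
= 5.8735 eV

5.8735


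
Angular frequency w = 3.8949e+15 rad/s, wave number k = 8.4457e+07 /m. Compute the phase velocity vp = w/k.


vp = w / k
= 3.8949e+15 / 8.4457e+07
= 4.6117e+07 m/s

4.6117e+07


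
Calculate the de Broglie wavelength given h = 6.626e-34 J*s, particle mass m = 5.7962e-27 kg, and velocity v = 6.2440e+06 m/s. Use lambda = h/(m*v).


lambda = h / (m * v)
= 6.626e-34 / (5.7962e-27 * 6.2440e+06)
= 6.626e-34 / 3.6191e-20
= 1.8308e-14 m

1.8308e-14


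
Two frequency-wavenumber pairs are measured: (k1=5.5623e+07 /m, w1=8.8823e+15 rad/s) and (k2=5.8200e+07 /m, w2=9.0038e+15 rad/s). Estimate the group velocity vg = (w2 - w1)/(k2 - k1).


vg = (w2 - w1) / (k2 - k1)
= (9.0038e+15 - 8.8823e+15) / (5.8200e+07 - 5.5623e+07)
= 1.2150e+14 / 2.5770e+06
= 4.7148e+07 m/s

4.7148e+07


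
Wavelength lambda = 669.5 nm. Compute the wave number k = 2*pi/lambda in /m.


k = 2 * pi / lambda
= 6.2832 / (669.5e-9)
= 6.2832 / 6.6950e-07
= 9.3849e+06 /m

9.3849e+06


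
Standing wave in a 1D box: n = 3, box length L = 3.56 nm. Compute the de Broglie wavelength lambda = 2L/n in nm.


lambda = 2L / n
= 2 * 3.56 / 3
= 7.12 / 3
= 2.3733 nm

2.3733


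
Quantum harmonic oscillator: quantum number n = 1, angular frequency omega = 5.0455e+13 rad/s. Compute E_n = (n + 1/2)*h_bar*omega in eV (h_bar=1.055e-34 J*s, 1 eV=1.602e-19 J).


E = (n + 1/2) * h_bar * omega
= (1 + 0.5) * 1.055e-34 * 5.0455e+13
= 1.5 * 5.3230e-21
= 7.9845e-21 J
= 0.0498 eV

0.0498


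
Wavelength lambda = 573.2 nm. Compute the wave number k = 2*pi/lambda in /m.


k = 2 * pi / lambda
= 6.2832 / (573.2e-9)
= 6.2832 / 5.7320e-07
= 1.0962e+07 /m

1.0962e+07


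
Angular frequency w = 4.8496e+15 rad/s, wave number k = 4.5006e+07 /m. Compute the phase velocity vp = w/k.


vp = w / k
= 4.8496e+15 / 4.5006e+07
= 1.0775e+08 m/s

1.0775e+08


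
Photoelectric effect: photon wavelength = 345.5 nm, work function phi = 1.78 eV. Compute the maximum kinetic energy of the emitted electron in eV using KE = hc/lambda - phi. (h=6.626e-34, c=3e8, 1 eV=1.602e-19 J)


E_photon = hc / lambda
= (6.626e-34)(3e8) / (345.5e-9)
= 5.7534e-19 J
= 3.5914 eV
KE = E_photon - phi
= 3.5914 - 1.78
= 1.8114 eV

1.8114


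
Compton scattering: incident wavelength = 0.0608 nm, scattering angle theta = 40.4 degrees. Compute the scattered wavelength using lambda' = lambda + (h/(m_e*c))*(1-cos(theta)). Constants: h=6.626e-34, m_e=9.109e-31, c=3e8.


Compton wavelength: h/(m_e*c) = 2.4247e-12 m
d_lambda = 2.4247e-12 * (1 - cos(40.4 deg))
= 2.4247e-12 * 0.238462
= 5.7820e-13 m = 0.000578 nm
lambda' = 0.0608 + 0.000578
= 0.061378 nm

0.061378


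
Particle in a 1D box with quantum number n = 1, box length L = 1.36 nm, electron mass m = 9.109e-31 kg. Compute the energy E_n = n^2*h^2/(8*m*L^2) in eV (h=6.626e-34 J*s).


E = n^2 * h^2 / (8 * m * L^2)
= 1^2 * (6.626e-34)^2 / (8 * 9.109e-31 * (1.36e-9)^2)
= 1 * 4.3904e-67 / (8 * 9.109e-31 * 1.8496e-18)
= 3.2573e-20 J
= 0.2033 eV

0.2033


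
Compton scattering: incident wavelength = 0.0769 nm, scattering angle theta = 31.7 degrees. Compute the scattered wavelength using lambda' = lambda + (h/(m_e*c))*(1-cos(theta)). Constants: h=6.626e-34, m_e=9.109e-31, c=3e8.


Compton wavelength: h/(m_e*c) = 2.4247e-12 m
d_lambda = 2.4247e-12 * (1 - cos(31.7 deg))
= 2.4247e-12 * 0.149189
= 3.6174e-13 m = 0.000362 nm
lambda' = 0.0769 + 0.000362
= 0.077262 nm

0.077262


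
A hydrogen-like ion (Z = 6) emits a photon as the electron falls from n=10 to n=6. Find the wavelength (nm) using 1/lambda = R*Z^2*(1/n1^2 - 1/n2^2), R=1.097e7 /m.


1/lambda = R * Z^2 * (1/n1^2 - 1/n2^2)
= 1.097e7 * 6^2 * (1/6^2 - 1/10^2)
= 1.097e7 * 36 * (0.027778 - 0.01)
= 7.0208e+06 /m
lambda = 1 / 7.0208e+06
= 142.4339 nm

142.4339


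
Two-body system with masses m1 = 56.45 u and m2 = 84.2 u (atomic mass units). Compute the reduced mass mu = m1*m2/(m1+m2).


mu = m1 * m2 / (m1 + m2)
= 56.45 * 84.2 / (56.45 + 84.2)
= 4753.09 / 140.65
= 33.7937 u

33.7937


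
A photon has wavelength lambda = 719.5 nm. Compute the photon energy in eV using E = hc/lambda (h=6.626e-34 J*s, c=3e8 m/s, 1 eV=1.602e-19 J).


E = hc / lambda
= (6.626e-34)(3e8) / (719.5e-9)
= 1.9878e-25 / 7.1950e-07
= 2.7628e-19 J
Converting to eV: 2.7628e-19 / 1.602e-19
= 1.7246 eV

1.7246


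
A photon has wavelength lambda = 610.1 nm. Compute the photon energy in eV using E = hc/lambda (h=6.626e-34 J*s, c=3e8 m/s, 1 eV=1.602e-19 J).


E = hc / lambda
= (6.626e-34)(3e8) / (610.1e-9)
= 1.9878e-25 / 6.1010e-07
= 3.2582e-19 J
Converting to eV: 3.2582e-19 / 1.602e-19
= 2.0338 eV

2.0338


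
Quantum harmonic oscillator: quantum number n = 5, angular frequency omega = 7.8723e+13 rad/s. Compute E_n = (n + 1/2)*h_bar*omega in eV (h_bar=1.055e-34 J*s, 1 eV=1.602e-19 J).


E = (n + 1/2) * h_bar * omega
= (5 + 0.5) * 1.055e-34 * 7.8723e+13
= 5.5 * 8.3053e-21
= 4.5679e-20 J
= 0.2851 eV

0.2851


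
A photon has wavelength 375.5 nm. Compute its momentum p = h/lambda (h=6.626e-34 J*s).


p = h / lambda
= 6.626e-34 / (375.5e-9)
= 6.626e-34 / 3.7550e-07
= 1.7646e-27 kg*m/s

1.7646e-27


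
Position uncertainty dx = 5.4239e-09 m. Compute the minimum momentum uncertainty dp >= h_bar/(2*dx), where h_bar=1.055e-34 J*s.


dp = h_bar / (2 * dx)
= 1.055e-34 / (2 * 5.4239e-09)
= 1.055e-34 / 1.0848e-08
= 9.7255e-27 kg*m/s

9.7255e-27


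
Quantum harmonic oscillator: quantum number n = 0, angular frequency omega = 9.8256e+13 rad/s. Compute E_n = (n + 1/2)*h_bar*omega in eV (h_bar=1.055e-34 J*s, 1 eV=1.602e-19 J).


E = (n + 1/2) * h_bar * omega
= (0 + 0.5) * 1.055e-34 * 9.8256e+13
= 0.5 * 1.0366e-20
= 5.1830e-21 J
= 0.0324 eV

0.0324


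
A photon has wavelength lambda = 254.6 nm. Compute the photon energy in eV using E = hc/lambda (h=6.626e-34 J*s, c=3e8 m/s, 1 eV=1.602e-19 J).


E = hc / lambda
= (6.626e-34)(3e8) / (254.6e-9)
= 1.9878e-25 / 2.5460e-07
= 7.8075e-19 J
Converting to eV: 7.8075e-19 / 1.602e-19
= 4.8736 eV

4.8736


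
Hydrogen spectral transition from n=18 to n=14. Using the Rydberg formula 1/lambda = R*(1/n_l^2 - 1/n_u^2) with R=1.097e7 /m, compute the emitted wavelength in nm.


1/lambda = R * (1/n_l^2 - 1/n_u^2)
= 1.097e7 * (1/14^2 - 1/18^2)
= 1.097e7 * (0.005102 - 0.003086)
= 1.097e7 * 0.002016
= 2.2111e+04 /m
lambda = 1 / 2.2111e+04 = 45225.6153 nm

45225.6153


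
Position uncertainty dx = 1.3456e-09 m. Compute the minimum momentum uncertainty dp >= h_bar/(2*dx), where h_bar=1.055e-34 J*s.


dp = h_bar / (2 * dx)
= 1.055e-34 / (2 * 1.3456e-09)
= 1.055e-34 / 2.6912e-09
= 3.9202e-26 kg*m/s

3.9202e-26


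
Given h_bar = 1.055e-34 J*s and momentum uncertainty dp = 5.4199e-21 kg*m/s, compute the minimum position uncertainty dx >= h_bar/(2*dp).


dx = h_bar / (2 * dp)
= 1.055e-34 / (2 * 5.4199e-21)
= 1.055e-34 / 1.0840e-20
= 9.7327e-15 m

9.7327e-15


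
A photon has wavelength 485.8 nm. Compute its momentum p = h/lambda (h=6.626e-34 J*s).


p = h / lambda
= 6.626e-34 / (485.8e-9)
= 6.626e-34 / 4.8580e-07
= 1.3639e-27 kg*m/s

1.3639e-27


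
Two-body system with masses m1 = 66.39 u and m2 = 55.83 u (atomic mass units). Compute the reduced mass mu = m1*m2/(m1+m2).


mu = m1 * m2 / (m1 + m2)
= 66.39 * 55.83 / (66.39 + 55.83)
= 3706.5537 / 122.22
= 30.3269 u

30.3269


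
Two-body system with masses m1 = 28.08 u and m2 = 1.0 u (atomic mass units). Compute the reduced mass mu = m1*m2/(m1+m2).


mu = m1 * m2 / (m1 + m2)
= 28.08 * 1.0 / (28.08 + 1.0)
= 28.08 / 29.08
= 0.9656 u

0.9656


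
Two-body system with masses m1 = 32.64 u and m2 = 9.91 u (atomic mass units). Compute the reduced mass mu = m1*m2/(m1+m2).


mu = m1 * m2 / (m1 + m2)
= 32.64 * 9.91 / (32.64 + 9.91)
= 323.4624 / 42.55
= 7.6019 u

7.6019


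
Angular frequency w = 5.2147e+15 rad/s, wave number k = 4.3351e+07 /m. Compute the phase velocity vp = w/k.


vp = w / k
= 5.2147e+15 / 4.3351e+07
= 1.2029e+08 m/s

1.2029e+08


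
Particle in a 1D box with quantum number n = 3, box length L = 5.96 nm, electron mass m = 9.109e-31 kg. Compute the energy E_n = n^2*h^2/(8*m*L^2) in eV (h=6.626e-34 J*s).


E = n^2 * h^2 / (8 * m * L^2)
= 3^2 * (6.626e-34)^2 / (8 * 9.109e-31 * (5.96e-9)^2)
= 9 * 4.3904e-67 / (8 * 9.109e-31 * 3.5522e-17)
= 1.5265e-20 J
= 0.0953 eV

0.0953


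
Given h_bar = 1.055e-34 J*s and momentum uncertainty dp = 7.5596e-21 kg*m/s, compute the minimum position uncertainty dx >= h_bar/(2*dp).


dx = h_bar / (2 * dp)
= 1.055e-34 / (2 * 7.5596e-21)
= 1.055e-34 / 1.5119e-20
= 6.9779e-15 m

6.9779e-15


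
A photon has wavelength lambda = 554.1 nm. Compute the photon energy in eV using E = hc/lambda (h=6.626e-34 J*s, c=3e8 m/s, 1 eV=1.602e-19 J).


E = hc / lambda
= (6.626e-34)(3e8) / (554.1e-9)
= 1.9878e-25 / 5.5410e-07
= 3.5874e-19 J
Converting to eV: 3.5874e-19 / 1.602e-19
= 2.2394 eV

2.2394


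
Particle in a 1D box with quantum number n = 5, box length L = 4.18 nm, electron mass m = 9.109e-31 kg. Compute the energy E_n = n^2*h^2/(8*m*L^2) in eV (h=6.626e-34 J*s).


E = n^2 * h^2 / (8 * m * L^2)
= 5^2 * (6.626e-34)^2 / (8 * 9.109e-31 * (4.18e-9)^2)
= 25 * 4.3904e-67 / (8 * 9.109e-31 * 1.7472e-17)
= 8.6204e-20 J
= 0.5381 eV

0.5381


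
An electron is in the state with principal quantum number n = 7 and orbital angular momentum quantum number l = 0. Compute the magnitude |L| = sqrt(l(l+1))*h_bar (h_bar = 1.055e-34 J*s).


L = sqrt(l*(l+1)) * h_bar
= sqrt(0 * 1) * 1.055e-34
= sqrt(0) * 1.055e-34
= 0.0 * 1.055e-34
= 0.0000e+00 J*s

0.0000e+00


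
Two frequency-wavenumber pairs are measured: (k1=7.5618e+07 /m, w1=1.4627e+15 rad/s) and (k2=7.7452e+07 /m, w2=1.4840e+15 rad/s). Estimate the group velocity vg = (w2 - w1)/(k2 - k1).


vg = (w2 - w1) / (k2 - k1)
= (1.4840e+15 - 1.4627e+15) / (7.7452e+07 - 7.5618e+07)
= 2.1300e+13 / 1.8340e+06
= 1.1614e+07 m/s

1.1614e+07


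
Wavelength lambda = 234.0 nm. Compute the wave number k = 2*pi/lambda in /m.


k = 2 * pi / lambda
= 6.2832 / (234.0e-9)
= 6.2832 / 2.3400e-07
= 2.6851e+07 /m

2.6851e+07


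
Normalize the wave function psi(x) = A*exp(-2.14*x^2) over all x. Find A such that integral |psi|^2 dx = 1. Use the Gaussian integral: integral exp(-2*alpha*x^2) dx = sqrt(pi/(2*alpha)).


integral |psi|^2 dx = A^2 * sqrt(pi/(2*alpha)) = 1
A^2 = sqrt(2*alpha/pi)
= sqrt(2 * 2.14 / pi)
= 1.167204
A = sqrt(1.167204)
= 1.0804

1.0804


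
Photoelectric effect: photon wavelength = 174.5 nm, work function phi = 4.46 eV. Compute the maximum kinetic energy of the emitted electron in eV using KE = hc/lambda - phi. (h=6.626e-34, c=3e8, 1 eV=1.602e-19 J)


E_photon = hc / lambda
= (6.626e-34)(3e8) / (174.5e-9)
= 1.1391e-18 J
= 7.1107 eV
KE = E_photon - phi
= 7.1107 - 4.46
= 2.6507 eV

2.6507


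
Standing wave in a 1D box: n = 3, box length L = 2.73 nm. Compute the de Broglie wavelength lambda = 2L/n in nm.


lambda = 2L / n
= 2 * 2.73 / 3
= 5.46 / 3
= 1.82 nm

1.82


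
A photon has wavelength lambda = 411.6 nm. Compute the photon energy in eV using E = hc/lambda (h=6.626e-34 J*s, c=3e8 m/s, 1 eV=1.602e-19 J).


E = hc / lambda
= (6.626e-34)(3e8) / (411.6e-9)
= 1.9878e-25 / 4.1160e-07
= 4.8294e-19 J
Converting to eV: 4.8294e-19 / 1.602e-19
= 3.0146 eV

3.0146


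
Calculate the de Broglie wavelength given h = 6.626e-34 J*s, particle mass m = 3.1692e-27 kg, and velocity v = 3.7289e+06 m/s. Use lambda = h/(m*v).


lambda = h / (m * v)
= 6.626e-34 / (3.1692e-27 * 3.7289e+06)
= 6.626e-34 / 1.1818e-20
= 5.6069e-14 m

5.6069e-14


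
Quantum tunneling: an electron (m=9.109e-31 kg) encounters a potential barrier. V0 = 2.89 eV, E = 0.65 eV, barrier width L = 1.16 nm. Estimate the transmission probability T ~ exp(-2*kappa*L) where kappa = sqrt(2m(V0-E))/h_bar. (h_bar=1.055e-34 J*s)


V0 - E = 2.24 eV = 3.5885e-19 J
kappa = sqrt(2 * m * (V0-E)) / h_bar
= sqrt(2 * 9.109e-31 * 3.5885e-19) / 1.055e-34
= 7.6640e+09 /m
2*kappa*L = 2 * 7.6640e+09 * 1.16e-9
= 17.7804
T = exp(-17.7804) = 1.897043e-08

1.897043e-08


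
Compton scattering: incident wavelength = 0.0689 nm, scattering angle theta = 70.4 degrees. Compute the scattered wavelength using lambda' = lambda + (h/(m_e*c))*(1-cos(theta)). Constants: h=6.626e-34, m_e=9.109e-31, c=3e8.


Compton wavelength: h/(m_e*c) = 2.4247e-12 m
d_lambda = 2.4247e-12 * (1 - cos(70.4 deg))
= 2.4247e-12 * 0.664548
= 1.6113e-12 m = 0.001611 nm
lambda' = 0.0689 + 0.001611
= 0.070511 nm

0.070511


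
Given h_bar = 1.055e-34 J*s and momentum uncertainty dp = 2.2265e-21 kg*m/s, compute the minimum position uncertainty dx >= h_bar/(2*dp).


dx = h_bar / (2 * dp)
= 1.055e-34 / (2 * 2.2265e-21)
= 1.055e-34 / 4.4530e-21
= 2.3692e-14 m

2.3692e-14


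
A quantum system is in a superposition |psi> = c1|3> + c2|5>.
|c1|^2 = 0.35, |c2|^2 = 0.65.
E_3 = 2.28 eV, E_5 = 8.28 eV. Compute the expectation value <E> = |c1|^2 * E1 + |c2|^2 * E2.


<E> = |c1|^2 * E1 + |c2|^2 * E2
= 0.35 * 2.28 + 0.65 * 8.28
= 0.798 + 5.382
= 6.18 eV

6.18


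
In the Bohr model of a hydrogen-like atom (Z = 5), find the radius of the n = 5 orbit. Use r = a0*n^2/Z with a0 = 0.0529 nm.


r = a0 * n^2 / Z
= 0.0529 * 5^2 / 5
= 0.0529 * 25 / 5
= 0.2645 nm

0.2645


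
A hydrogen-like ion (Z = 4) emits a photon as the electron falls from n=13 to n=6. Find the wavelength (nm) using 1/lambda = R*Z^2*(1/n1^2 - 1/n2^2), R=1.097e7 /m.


1/lambda = R * Z^2 * (1/n1^2 - 1/n2^2)
= 1.097e7 * 4^2 * (1/6^2 - 1/13^2)
= 1.097e7 * 16 * (0.027778 - 0.005917)
= 3.8370e+06 /m
lambda = 1 / 3.8370e+06
= 260.6219 nm

260.6219


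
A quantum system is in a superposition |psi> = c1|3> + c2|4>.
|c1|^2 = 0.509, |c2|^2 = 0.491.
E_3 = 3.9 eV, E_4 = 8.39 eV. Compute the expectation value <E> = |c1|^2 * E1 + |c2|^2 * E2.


<E> = |c1|^2 * E1 + |c2|^2 * E2
= 0.509 * 3.9 + 0.491 * 8.39
= 1.9851 + 4.1195
= 6.1046 eV

6.1046


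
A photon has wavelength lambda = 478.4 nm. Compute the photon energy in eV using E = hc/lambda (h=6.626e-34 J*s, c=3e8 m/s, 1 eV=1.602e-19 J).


E = hc / lambda
= (6.626e-34)(3e8) / (478.4e-9)
= 1.9878e-25 / 4.7840e-07
= 4.1551e-19 J
Converting to eV: 4.1551e-19 / 1.602e-19
= 2.5937 eV

2.5937


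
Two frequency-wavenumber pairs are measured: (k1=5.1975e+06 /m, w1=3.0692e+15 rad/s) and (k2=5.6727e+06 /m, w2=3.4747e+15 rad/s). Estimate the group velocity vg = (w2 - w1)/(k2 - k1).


vg = (w2 - w1) / (k2 - k1)
= (3.4747e+15 - 3.0692e+15) / (5.6727e+06 - 5.1975e+06)
= 4.0550e+14 / 4.7520e+05
= 8.5332e+08 m/s

8.5332e+08


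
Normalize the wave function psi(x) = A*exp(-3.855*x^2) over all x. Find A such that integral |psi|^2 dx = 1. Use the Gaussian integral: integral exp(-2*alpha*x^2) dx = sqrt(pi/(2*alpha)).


integral |psi|^2 dx = A^2 * sqrt(pi/(2*alpha)) = 1
A^2 = sqrt(2*alpha/pi)
= sqrt(2 * 3.855 / pi)
= 1.566579
A = sqrt(1.566579)
= 1.2516

1.2516


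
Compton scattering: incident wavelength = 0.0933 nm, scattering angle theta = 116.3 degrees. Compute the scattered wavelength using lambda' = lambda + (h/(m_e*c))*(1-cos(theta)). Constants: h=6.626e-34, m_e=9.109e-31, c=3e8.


Compton wavelength: h/(m_e*c) = 2.4247e-12 m
d_lambda = 2.4247e-12 * (1 - cos(116.3 deg))
= 2.4247e-12 * 1.443071
= 3.4990e-12 m = 0.003499 nm
lambda' = 0.0933 + 0.003499
= 0.096799 nm

0.096799


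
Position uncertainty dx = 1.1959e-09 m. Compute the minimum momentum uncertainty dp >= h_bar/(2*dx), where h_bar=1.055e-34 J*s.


dp = h_bar / (2 * dx)
= 1.055e-34 / (2 * 1.1959e-09)
= 1.055e-34 / 2.3918e-09
= 4.4109e-26 kg*m/s

4.4109e-26


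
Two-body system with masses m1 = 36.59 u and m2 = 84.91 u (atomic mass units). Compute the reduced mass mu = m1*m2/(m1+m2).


mu = m1 * m2 / (m1 + m2)
= 36.59 * 84.91 / (36.59 + 84.91)
= 3106.8569 / 121.5
= 25.5708 u

25.5708


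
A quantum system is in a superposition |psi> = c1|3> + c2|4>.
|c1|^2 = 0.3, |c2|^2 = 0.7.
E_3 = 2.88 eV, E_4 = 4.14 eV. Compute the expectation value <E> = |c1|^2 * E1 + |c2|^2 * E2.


<E> = |c1|^2 * E1 + |c2|^2 * E2
= 0.3 * 2.88 + 0.7 * 4.14
= 0.864 + 2.898
= 3.762 eV

3.762


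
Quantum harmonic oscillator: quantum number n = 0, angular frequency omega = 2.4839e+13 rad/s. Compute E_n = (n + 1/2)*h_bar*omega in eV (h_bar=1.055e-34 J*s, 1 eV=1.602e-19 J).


E = (n + 1/2) * h_bar * omega
= (0 + 0.5) * 1.055e-34 * 2.4839e+13
= 0.5 * 2.6205e-21
= 1.3103e-21 J
= 0.0082 eV

0.0082


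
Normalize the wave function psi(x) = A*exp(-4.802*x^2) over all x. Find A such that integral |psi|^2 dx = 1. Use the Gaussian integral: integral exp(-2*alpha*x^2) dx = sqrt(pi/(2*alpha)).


integral |psi|^2 dx = A^2 * sqrt(pi/(2*alpha)) = 1
A^2 = sqrt(2*alpha/pi)
= sqrt(2 * 4.802 / pi)
= 1.748442
A = sqrt(1.748442)
= 1.3223

1.3223


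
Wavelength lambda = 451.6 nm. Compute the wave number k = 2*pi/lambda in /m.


k = 2 * pi / lambda
= 6.2832 / (451.6e-9)
= 6.2832 / 4.5160e-07
= 1.3913e+07 /m

1.3913e+07


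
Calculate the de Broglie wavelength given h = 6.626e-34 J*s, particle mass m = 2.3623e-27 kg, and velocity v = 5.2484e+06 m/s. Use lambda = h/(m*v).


lambda = h / (m * v)
= 6.626e-34 / (2.3623e-27 * 5.2484e+06)
= 6.626e-34 / 1.2398e-20
= 5.3443e-14 m

5.3443e-14


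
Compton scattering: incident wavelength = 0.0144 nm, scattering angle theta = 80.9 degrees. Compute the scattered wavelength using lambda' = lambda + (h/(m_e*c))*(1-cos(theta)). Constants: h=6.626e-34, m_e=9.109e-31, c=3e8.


Compton wavelength: h/(m_e*c) = 2.4247e-12 m
d_lambda = 2.4247e-12 * (1 - cos(80.9 deg))
= 2.4247e-12 * 0.841842
= 2.0412e-12 m = 0.002041 nm
lambda' = 0.0144 + 0.002041
= 0.016441 nm

0.016441


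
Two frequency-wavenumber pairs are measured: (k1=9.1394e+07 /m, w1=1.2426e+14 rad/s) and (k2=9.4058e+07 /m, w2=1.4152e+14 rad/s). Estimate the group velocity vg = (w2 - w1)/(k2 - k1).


vg = (w2 - w1) / (k2 - k1)
= (1.4152e+14 - 1.2426e+14) / (9.4058e+07 - 9.1394e+07)
= 1.7260e+13 / 2.6640e+06
= 6.4790e+06 m/s

6.4790e+06


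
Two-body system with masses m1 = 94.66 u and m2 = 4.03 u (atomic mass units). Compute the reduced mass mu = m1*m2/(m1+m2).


mu = m1 * m2 / (m1 + m2)
= 94.66 * 4.03 / (94.66 + 4.03)
= 381.4798 / 98.69
= 3.8654 u

3.8654


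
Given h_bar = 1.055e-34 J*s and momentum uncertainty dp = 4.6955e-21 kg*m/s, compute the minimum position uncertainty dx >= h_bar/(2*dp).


dx = h_bar / (2 * dp)
= 1.055e-34 / (2 * 4.6955e-21)
= 1.055e-34 / 9.3910e-21
= 1.1234e-14 m

1.1234e-14


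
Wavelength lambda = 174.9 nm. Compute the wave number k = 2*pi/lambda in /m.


k = 2 * pi / lambda
= 6.2832 / (174.9e-9)
= 6.2832 / 1.7490e-07
= 3.5924e+07 /m

3.5924e+07


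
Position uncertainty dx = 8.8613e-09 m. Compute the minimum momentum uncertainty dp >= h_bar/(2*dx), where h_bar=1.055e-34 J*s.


dp = h_bar / (2 * dx)
= 1.055e-34 / (2 * 8.8613e-09)
= 1.055e-34 / 1.7723e-08
= 5.9529e-27 kg*m/s

5.9529e-27


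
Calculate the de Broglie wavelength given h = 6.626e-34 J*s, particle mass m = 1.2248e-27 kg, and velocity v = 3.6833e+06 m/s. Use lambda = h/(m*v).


lambda = h / (m * v)
= 6.626e-34 / (1.2248e-27 * 3.6833e+06)
= 6.626e-34 / 4.5113e-21
= 1.4688e-13 m

1.4688e-13


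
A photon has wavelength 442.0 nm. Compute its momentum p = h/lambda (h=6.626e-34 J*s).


p = h / lambda
= 6.626e-34 / (442.0e-9)
= 6.626e-34 / 4.4200e-07
= 1.4991e-27 kg*m/s

1.4991e-27


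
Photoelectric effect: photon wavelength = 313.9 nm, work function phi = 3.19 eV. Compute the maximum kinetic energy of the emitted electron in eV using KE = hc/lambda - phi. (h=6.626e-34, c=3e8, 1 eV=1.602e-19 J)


E_photon = hc / lambda
= (6.626e-34)(3e8) / (313.9e-9)
= 6.3326e-19 J
= 3.9529 eV
KE = E_photon - phi
= 3.9529 - 3.19
= 0.7629 eV

0.7629


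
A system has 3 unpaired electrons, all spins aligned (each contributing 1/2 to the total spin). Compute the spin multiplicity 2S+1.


Total spin S = N * (1/2) = 3 * 0.5 = 1.5
Spin multiplicity = 2S + 1
= 2 * 1.5 + 1
= 4

4


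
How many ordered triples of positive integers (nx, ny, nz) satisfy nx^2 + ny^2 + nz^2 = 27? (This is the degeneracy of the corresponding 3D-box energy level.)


Enumerate all (nx, ny, nz) with nx^2 + ny^2 + nz^2 = 27:
(1,1,5)
(1,5,1)
(3,3,3)
(5,1,1)
Total degeneracy = 4

4


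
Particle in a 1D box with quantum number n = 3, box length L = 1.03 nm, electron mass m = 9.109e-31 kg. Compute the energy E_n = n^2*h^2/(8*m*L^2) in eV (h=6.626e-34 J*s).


E = n^2 * h^2 / (8 * m * L^2)
= 3^2 * (6.626e-34)^2 / (8 * 9.109e-31 * (1.03e-9)^2)
= 9 * 4.3904e-67 / (8 * 9.109e-31 * 1.0609e-18)
= 5.1111e-19 J
= 3.1904 eV

3.1904


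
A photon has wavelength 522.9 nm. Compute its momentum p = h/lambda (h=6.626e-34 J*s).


p = h / lambda
= 6.626e-34 / (522.9e-9)
= 6.626e-34 / 5.2290e-07
= 1.2672e-27 kg*m/s

1.2672e-27


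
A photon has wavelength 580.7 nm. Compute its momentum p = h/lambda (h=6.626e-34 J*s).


p = h / lambda
= 6.626e-34 / (580.7e-9)
= 6.626e-34 / 5.8070e-07
= 1.1410e-27 kg*m/s

1.1410e-27


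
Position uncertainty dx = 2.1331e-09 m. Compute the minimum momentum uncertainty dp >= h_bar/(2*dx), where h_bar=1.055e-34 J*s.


dp = h_bar / (2 * dx)
= 1.055e-34 / (2 * 2.1331e-09)
= 1.055e-34 / 4.2662e-09
= 2.4729e-26 kg*m/s

2.4729e-26


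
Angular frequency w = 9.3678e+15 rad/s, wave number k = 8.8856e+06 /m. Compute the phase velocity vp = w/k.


vp = w / k
= 9.3678e+15 / 8.8856e+06
= 1.0543e+09 m/s

1.0543e+09


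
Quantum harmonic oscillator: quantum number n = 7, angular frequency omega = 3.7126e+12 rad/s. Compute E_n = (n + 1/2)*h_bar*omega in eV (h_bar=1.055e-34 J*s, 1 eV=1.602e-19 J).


E = (n + 1/2) * h_bar * omega
= (7 + 0.5) * 1.055e-34 * 3.7126e+12
= 7.5 * 3.9168e-22
= 2.9376e-21 J
= 0.0183 eV

0.0183


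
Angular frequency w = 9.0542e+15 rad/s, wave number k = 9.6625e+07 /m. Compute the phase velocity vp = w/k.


vp = w / k
= 9.0542e+15 / 9.6625e+07
= 9.3705e+07 m/s

9.3705e+07


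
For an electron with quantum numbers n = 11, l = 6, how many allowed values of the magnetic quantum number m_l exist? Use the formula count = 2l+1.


m_l ranges from -l to +l in integer steps
So m_l goes from -6 to +6
Count = 2l + 1 = 2*6 + 1
= 13

13


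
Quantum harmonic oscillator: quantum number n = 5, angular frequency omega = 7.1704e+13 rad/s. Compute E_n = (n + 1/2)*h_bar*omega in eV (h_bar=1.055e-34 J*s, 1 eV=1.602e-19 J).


E = (n + 1/2) * h_bar * omega
= (5 + 0.5) * 1.055e-34 * 7.1704e+13
= 5.5 * 7.5648e-21
= 4.1606e-20 J
= 0.2597 eV

0.2597


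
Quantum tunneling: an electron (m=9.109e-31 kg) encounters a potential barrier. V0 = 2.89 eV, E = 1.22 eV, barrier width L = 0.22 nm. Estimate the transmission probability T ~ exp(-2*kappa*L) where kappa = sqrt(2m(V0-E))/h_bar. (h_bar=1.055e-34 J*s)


V0 - E = 1.67 eV = 2.6753e-19 J
kappa = sqrt(2 * m * (V0-E)) / h_bar
= sqrt(2 * 9.109e-31 * 2.6753e-19) / 1.055e-34
= 6.6174e+09 /m
2*kappa*L = 2 * 6.6174e+09 * 0.22e-9
= 2.9117
T = exp(-2.9117) = 5.438560e-02

5.438560e-02


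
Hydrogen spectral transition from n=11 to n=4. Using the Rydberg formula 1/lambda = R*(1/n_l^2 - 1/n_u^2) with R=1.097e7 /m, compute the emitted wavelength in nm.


1/lambda = R * (1/n_l^2 - 1/n_u^2)
= 1.097e7 * (1/4^2 - 1/11^2)
= 1.097e7 * (0.0625 - 0.008264)
= 1.097e7 * 0.054236
= 5.9496e+05 /m
lambda = 1 / 5.9496e+05 = 1680.7744 nm

1680.7744


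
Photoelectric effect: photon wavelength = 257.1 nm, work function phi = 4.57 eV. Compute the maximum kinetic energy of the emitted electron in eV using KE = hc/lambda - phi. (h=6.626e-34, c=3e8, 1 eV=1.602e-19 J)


E_photon = hc / lambda
= (6.626e-34)(3e8) / (257.1e-9)
= 7.7316e-19 J
= 4.8262 eV
KE = E_photon - phi
= 4.8262 - 4.57
= 0.2562 eV

0.2562


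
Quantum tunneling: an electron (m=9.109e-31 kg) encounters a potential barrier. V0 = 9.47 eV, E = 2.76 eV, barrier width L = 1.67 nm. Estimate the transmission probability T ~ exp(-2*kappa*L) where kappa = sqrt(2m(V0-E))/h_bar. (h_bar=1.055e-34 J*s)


V0 - E = 6.71 eV = 1.0749e-18 J
kappa = sqrt(2 * m * (V0-E)) / h_bar
= sqrt(2 * 9.109e-31 * 1.0749e-18) / 1.055e-34
= 1.3264e+10 /m
2*kappa*L = 2 * 1.3264e+10 * 1.67e-9
= 44.3034
T = exp(-44.3034) = 5.744947e-20

5.744947e-20


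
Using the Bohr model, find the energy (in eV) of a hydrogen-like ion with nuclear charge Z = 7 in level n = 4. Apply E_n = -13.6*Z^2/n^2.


E_n = -13.6 * Z^2 / n^2
= -13.6 * 7^2 / 4^2
= -13.6 * 49 / 16
= -41.65 eV

-41.65


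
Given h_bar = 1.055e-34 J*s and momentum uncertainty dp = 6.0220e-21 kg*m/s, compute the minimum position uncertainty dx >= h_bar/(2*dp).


dx = h_bar / (2 * dp)
= 1.055e-34 / (2 * 6.0220e-21)
= 1.055e-34 / 1.2044e-20
= 8.7595e-15 m

8.7595e-15


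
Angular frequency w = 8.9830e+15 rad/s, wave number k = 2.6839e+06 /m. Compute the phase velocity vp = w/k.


vp = w / k
= 8.9830e+15 / 2.6839e+06
= 3.3470e+09 m/s

3.3470e+09


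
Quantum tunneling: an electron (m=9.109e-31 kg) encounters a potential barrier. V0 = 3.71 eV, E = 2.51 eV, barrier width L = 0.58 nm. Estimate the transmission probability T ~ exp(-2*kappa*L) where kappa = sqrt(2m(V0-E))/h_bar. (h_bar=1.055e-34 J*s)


V0 - E = 1.2 eV = 1.9224e-19 J
kappa = sqrt(2 * m * (V0-E)) / h_bar
= sqrt(2 * 9.109e-31 * 1.9224e-19) / 1.055e-34
= 5.6094e+09 /m
2*kappa*L = 2 * 5.6094e+09 * 0.58e-9
= 6.507
T = exp(-6.507) = 1.493020e-03

1.493020e-03


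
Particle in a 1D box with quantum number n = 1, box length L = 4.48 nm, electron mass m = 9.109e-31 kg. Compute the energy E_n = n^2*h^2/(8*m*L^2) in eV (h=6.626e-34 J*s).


E = n^2 * h^2 / (8 * m * L^2)
= 1^2 * (6.626e-34)^2 / (8 * 9.109e-31 * (4.48e-9)^2)
= 1 * 4.3904e-67 / (8 * 9.109e-31 * 2.0070e-17)
= 3.0018e-21 J
= 0.0187 eV

0.0187
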